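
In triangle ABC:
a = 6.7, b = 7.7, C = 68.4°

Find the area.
Two sides and the included angle (SAS): A = ½·a·b·sin(C) = ½·6.7·7.7·sin(68.4°)
sin(68.4°) ≈ 0.929776
A ≈ ½·51.59·0.929776 = 25.795·0.929776 ≈ 23.9836

Area = 23.98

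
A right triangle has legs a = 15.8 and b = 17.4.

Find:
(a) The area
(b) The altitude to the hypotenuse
(a) The legs are perpendicular, so Area = ½·a·b = ½·15.8·17.4 = ½·274.92 = 137.46
(b) Hypotenuse c = √(a² + b²) = √(249.64 + 302.76) = √552.4 ≈ 23.5032
    Area = ½·c·h_c  ⇒  h_c = 2·Area/c = 274.92/23.5032 ≈ 11.6971

Area = 137.46, h_c = 11.7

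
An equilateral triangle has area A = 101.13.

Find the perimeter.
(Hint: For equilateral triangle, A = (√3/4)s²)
A = (√3/4)s²  ⇒  s² = 4A/√3 = 4·101.13/√3 = 404.52/1.73205 ≈ 233.55
s ≈ √233.55 ≈ 15.2823
Perimeter = 3s ≈ 3·15.2823 ≈ 45.847

Perimeter = 45.85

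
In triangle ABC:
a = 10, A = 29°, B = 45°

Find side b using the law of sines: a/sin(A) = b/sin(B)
a/sin(A) = b/sin(B)  ⇒  b = a·sin(B)/sin(A) = 10·sin(45°)/sin(29°)
sin(45°) ≈ 0.707107, sin(29°) ≈ 0.48481
b ≈ 10·0.707107/0.48481 ≈ 7.07107/0.48481 ≈ 14.5852

b = 14.59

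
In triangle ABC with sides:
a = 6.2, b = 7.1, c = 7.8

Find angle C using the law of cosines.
c² = a² + b² − 2ab·cos(C)  ⇒  cos(C) = (a² + b² − c²)/(2ab)
cos(C) = (6.2² + 7.1² − 7.8²)/(2·6.2·7.1) = (38.44 + 50.41 − 60.84)/88.04 = 28.01/88.04 ≈ 0.318151
C = arccos(0.318151) ≈ 71.4489°

C = 71.45°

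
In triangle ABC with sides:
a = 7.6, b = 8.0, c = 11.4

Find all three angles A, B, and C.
Law of cosines for each angle (a² = 57.76, b² = 64, c² = 129.96):
cos(A) = (b² + c² − a²)/(2bc) = (64 + 129.96 − 57.76)/(2·8.0·11.4) = 136.2/182.4 ≈ 0.746711  ⇒  A ≈ 41.6938°
cos(B) = (a² + c² − b²)/(2ac) = (57.76 + 129.96 − 64)/(2·7.6·11.4) = 123.72/173.28 ≈ 0.713989  ⇒  B ≈ 44.4396°
cos(C) = (a² + b² − c²)/(2ab) = (57.76 + 64 − 129.96)/(2·7.6·8.0) = -8.2/121.6 ≈ -0.0674342  ⇒  C ≈ 93.8666°
Check: A + B + C ≈ 180°

A = 41.69°, B = 44.44°, C = 93.87°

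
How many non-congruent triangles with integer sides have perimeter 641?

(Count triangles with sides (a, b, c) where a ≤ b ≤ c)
Let a ≤ b ≤ c with a + b + c = 641. The only binding inequality is a + b > c, i.e. 641 − c > c, so c < 641/2; and c ≥ 641/3 since c is the largest side.
So 214 ≤ c ≤ 320. For each c, b runs from ⌈(641 − c)/2⌉ up to c (then a = 641 − b − c satisfies 1 ≤ a ≤ b automatically), giving c − ⌈(641 − c)/2⌉ + 1 choices.
Summing over c: 1 + 3 + 4 + 6 + … + 159 + 160  (107 terms, c = 214, …, 320) = 8640
Check (closed form: nearest integer to p²/48 for even p, (p+3)²/48 for odd p): (641+3)²/48 = 644²/48 = 414736/48 ≈ 8640.33 → 8640

8640 triangles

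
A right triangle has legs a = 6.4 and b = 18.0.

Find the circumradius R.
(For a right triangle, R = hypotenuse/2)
Hypotenuse c = √(a² + b²) = √(40.96 + 324) = √364.96 ≈ 19.1039
R = c/2 ≈ 19.1039/2 ≈ 9.55196

R = 9.552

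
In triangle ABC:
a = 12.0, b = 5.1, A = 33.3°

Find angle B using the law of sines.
a/sin(A) = b/sin(B)  ⇒  sin(B) = b·sin(A)/a = 5.1·sin(33.3°)/12.0
sin(33.3°) ≈ 0.549023
sin(B) ≈ 5.1·0.549023/12.0 ≈ 2.80002/12.0 ≈ 0.233335
B = arcsin(0.233335) ≈ 13.4935°
(Since b ≤ a we need B ≤ A, so the obtuse alternative 180° − 13.4935° ≈ 166.507° is rejected.)

B = 13.49°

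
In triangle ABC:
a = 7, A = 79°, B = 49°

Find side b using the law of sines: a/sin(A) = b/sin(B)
a/sin(A) = b/sin(B)  ⇒  b = a·sin(B)/sin(A) = 7·sin(49°)/sin(79°)
sin(49°) ≈ 0.75471, sin(79°) ≈ 0.981627
b ≈ 7·0.75471/0.981627 ≈ 5.28297/0.981627 ≈ 5.38185

b = 5.382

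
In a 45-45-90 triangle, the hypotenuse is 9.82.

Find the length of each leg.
In a 45-45-90 triangle hypotenuse = leg·√2, so leg = hypotenuse/√2.
Leg = 9.82/√2 ≈ 9.82/1.41421 ≈ 6.94379

Each leg = 6.944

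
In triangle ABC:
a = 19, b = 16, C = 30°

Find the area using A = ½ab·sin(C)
A = ½·a·b·sin(C) = ½·19·16·sin(30°)
sin(30°) ≈ 0.5
A ≈ ½·304·0.5 = 152·0.5 ≈ 76

Area = 76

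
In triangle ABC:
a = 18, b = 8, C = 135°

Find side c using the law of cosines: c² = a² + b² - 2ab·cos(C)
c² = 18² + 8² − 2·18·8·cos(135°)
cos(135°) ≈ -0.707107
c² ≈ 324 + 64 − 288·(-0.707107) ≈ 388 + 203.647 ≈ 591.647
c ≈ √591.647 ≈ 24.3238

c = 24.32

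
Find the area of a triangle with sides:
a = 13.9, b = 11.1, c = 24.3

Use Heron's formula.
s = (13.9 + 11.1 + 24.3)/2 = 49.3/2 = 24.65
s − a = 10.75, s − b = 13.55, s − c = 0.35
s(s−a)(s−b)(s−c) = 24.65·10.75·13.55·0.35 ≈ 1256.7
Area = √1256.7 ≈ 35.45

Area = 35.45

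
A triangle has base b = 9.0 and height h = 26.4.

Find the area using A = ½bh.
A = ½·b·h = ½·9.0·26.4 = ½·237.6 = 118.8

Area = 118.8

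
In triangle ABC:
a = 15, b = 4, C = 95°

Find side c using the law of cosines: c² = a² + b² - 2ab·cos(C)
c² = 15² + 4² − 2·15·4·cos(95°)
cos(95°) ≈ -0.0871557
c² ≈ 225 + 16 − 120·(-0.0871557) ≈ 241 + 10.4587 ≈ 251.459
c ≈ √251.459 ≈ 15.8574

c = 15.86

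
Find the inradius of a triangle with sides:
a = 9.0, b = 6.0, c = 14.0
r = Area/s where s is the semi-perimeter.
s = (9.0 + 6.0 + 14.0)/2 = 29/2 = 14.5
Area = √(s(s−a)(s−b)(s−c)) = √(14.5·5.5·8.5·0.5) ≈ √338.938 ≈ 18.4103
r ≈ 18.4103/14.5 ≈ 1.26967

r = 1.27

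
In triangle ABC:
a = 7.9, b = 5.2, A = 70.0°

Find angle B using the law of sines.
a/sin(A) = b/sin(B)  ⇒  sin(B) = b·sin(A)/a = 5.2·sin(70.0°)/7.9
sin(70.0°) ≈ 0.939693
sin(B) ≈ 5.2·0.939693/7.9 ≈ 4.8864/7.9 ≈ 0.618532
B = arcsin(0.618532) ≈ 38.209°
(Since b ≤ a we need B ≤ A, so the obtuse alternative 180° − 38.209° ≈ 141.791° is rejected.)

B = 38.21°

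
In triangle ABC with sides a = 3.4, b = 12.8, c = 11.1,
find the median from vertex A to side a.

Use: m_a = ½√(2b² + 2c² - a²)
m_a = ½√(2·12.8² + 2·11.1² − 3.4²) = ½√(2·163.84 + 2·123.21 − 11.56) = ½√(327.68 + 246.42 − 11.56) = ½√562.54
√562.54 ≈ 23.7179, so m_a ≈ 11.859

m_a = 11.86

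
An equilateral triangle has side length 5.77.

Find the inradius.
r = Area/s with s the semi-perimeter.
Area = (√3/4)·5.77² = (√3/4)·33.2929 ≈ 0.433013·33.2929 ≈ 14.4162
s = 3·5.77/2 = 8.655
r ≈ 14.4162/8.655 ≈ 1.66566
(Equivalently r = side/(2√3) = 5.77/3.4641 ≈ 1.66566.)

r = 1.666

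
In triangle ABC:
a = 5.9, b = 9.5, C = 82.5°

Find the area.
Two sides and the included angle (SAS): A = ½·a·b·sin(C) = ½·5.9·9.5·sin(82.5°)
sin(82.5°) ≈ 0.991445
A ≈ ½·56.05·0.991445 = 28.025·0.991445 ≈ 27.7852

Area = 27.79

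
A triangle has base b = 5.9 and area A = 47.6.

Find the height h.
A = ½·b·h  ⇒  h = 2A/b = 2·47.6/5.9 = 95.2/5.9 ≈ 16.1356

h = 16.14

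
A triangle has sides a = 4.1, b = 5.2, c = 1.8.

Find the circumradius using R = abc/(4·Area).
First find the area with Heron's formula.
s = (4.1 + 5.2 + 1.8)/2 = 5.55
Area = √(s(s−a)(s−b)(s−c)) = √(5.55·1.45·0.35·3.75) ≈ √10.5623 ≈ 3.24998
abc = 4.1·5.2·1.8 = 38.376
R = abc/(4·Area) ≈ 38.376/(4·3.24998) = 38.376/12.9999 ≈ 2.95202

R = 2.952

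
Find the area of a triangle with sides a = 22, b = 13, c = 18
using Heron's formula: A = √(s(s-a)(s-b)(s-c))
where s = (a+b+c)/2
s = (22 + 13 + 18)/2 = 53/2 = 26.5
s − a = 4.5, s − b = 13.5, s − c = 8.5
s(s−a)(s−b)(s−c) = 26.5·4.5·13.5·8.5 = 13683.9375
Area = √13683.9375 ≈ 116.978

s = 26.5, Area = 117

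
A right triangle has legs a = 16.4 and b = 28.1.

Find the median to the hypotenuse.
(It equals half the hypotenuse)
Hypotenuse c = √(a² + b²) = √(268.96 + 789.61) = √1058.57 ≈ 32.5357
Median to hypotenuse = c/2 ≈ 32.5357/2 ≈ 16.2678

Median = 16.27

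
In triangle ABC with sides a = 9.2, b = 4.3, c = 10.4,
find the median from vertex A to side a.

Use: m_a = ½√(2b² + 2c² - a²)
m_a = ½√(2·4.3² + 2·10.4² − 9.2²) = ½√(2·18.49 + 2·108.16 − 84.64) = ½√(36.98 + 216.32 − 84.64) = ½√168.66
√168.66 ≈ 12.9869, so m_a ≈ 6.49346

m_a = 6.493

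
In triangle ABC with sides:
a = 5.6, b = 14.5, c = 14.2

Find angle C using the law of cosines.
c² = a² + b² − 2ab·cos(C)  ⇒  cos(C) = (a² + b² − c²)/(2ab)
cos(C) = (5.6² + 14.5² − 14.2²)/(2·5.6·14.5) = (31.36 + 210.25 − 201.64)/162.4 = 39.97/162.4 ≈ 0.246121
C = arccos(0.246121) ≈ 75.7519°

C = 75.75°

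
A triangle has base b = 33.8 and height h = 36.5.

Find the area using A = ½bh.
A = ½·b·h = ½·33.8·36.5 = ½·1233.7 = 616.85

Area = 616.85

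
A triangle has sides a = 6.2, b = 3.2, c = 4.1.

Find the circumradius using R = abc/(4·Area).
First find the area with Heron's formula.
s = (6.2 + 3.2 + 4.1)/2 = 6.75
Area = √(s(s−a)(s−b)(s−c)) = √(6.75·0.55·3.55·2.65) ≈ √34.9253 ≈ 5.90977
abc = 6.2·3.2·4.1 = 81.344
R = abc/(4·Area) ≈ 81.344/(4·5.90977) = 81.344/23.6391 ≈ 3.44108

R = 3.441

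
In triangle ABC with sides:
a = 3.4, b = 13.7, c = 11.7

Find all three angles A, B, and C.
Law of cosines for each angle (a² = 11.56, b² = 187.69, c² = 136.89):
cos(A) = (b² + c² − a²)/(2bc) = (187.69 + 136.89 − 11.56)/(2·13.7·11.7) = 313.02/320.58 ≈ 0.976418  ⇒  A ≈ 12.4677°
cos(B) = (a² + c² − b²)/(2ac) = (11.56 + 136.89 − 187.69)/(2·3.4·11.7) = -39.24/79.56 ≈ -0.493213  ⇒  B ≈ 119.552°
cos(C) = (a² + b² − c²)/(2ab) = (11.56 + 187.69 − 136.89)/(2·3.4·13.7) = 62.36/93.16 ≈ 0.669386  ⇒  C ≈ 47.9803°
Check: A + B + C ≈ 180°

A = 12.47°, B = 119.6°, C = 47.98°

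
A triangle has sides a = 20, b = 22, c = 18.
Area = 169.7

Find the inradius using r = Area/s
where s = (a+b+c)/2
s = (20 + 22 + 18)/2 = 60/2 = 30
r = Area/s = 169.7/30 ≈ 5.65667

r = 5.657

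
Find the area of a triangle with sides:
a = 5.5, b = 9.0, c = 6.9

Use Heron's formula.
s = (5.5 + 9.0 + 6.9)/2 = 21.4/2 = 10.7
s − a = 5.2, s − b = 1.7, s − c = 3.8
s(s−a)(s−b)(s−c) = 10.7·5.2·1.7·3.8 ≈ 359.434
Area = √359.434 ≈ 18.9588

Area = 18.96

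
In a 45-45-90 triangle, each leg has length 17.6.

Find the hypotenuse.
In a 45-45-90 triangle the sides are in ratio 1 : 1 : √2, so hypotenuse = leg·√2.
Hypotenuse = 17.6·√2 ≈ 17.6·1.41421 ≈ 24.8902

Hypotenuse = 17.6√2 = 24.89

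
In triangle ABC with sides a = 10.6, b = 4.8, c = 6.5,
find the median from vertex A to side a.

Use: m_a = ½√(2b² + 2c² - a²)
m_a = ½√(2·4.8² + 2·6.5² − 10.6²) = ½√(2·23.04 + 2·42.25 − 112.36) = ½√(46.08 + 84.5 − 112.36) = ½√18.22
√18.22 ≈ 4.26849, so m_a ≈ 2.13424

m_a = 2.134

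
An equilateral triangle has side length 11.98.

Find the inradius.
r = Area/s with s the semi-perimeter.
Area = (√3/4)·11.98² = (√3/4)·143.5204 ≈ 0.433013·143.5204 ≈ 62.1462
s = 3·11.98/2 = 17.97
r ≈ 62.1462/17.97 ≈ 3.45833
(Equivalently r = side/(2√3) = 11.98/3.4641 ≈ 3.45833.)

r = 3.458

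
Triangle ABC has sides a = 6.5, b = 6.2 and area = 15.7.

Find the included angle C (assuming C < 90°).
Area = ½·a·b·sin(C)  ⇒  sin(C) = 2·Area/(a·b) = 2·15.7/(6.5·6.2) = 31.4/40.3 ≈ 0.779156
C = arcsin(0.779156) ≈ 51.1834° (taking the acute solution since C < 90°)

C = 51.18°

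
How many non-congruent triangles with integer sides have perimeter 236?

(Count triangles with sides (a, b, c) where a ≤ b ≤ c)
Let a ≤ b ≤ c with a + b + c = 236. The only binding inequality is a + b > c, i.e. 236 − c > c, so c < 236/2; and c ≥ 236/3 since c is the largest side.
So 79 ≤ c ≤ 117. For each c, b runs from ⌈(236 − c)/2⌉ up to c (then a = 236 − b − c satisfies 1 ≤ a ≤ b automatically), giving c − ⌈(236 − c)/2⌉ + 1 choices.
Summing over c: 1 + 3 + 4 + 6 + … + 57 + 58  (39 terms, c = 79, …, 117) = 1160
Check (closed form: nearest integer to p²/48 for even p, (p+3)²/48 for odd p): 236²/48 = 55696/48 ≈ 1160.33 → 1160

1160 triangles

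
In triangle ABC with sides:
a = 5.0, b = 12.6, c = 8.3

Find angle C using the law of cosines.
c² = a² + b² − 2ab·cos(C)  ⇒  cos(C) = (a² + b² − c²)/(2ab)
cos(C) = (5.0² + 12.6² − 8.3²)/(2·5.0·12.6) = (25 + 158.76 − 68.89)/126 = 114.87/126 ≈ 0.911667
C = arccos(0.911667) ≈ 24.2633°

C = 24.26°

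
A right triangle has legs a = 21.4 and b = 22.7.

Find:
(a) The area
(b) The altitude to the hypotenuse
(a) The legs are perpendicular, so Area = ½·a·b = ½·21.4·22.7 = ½·485.78 = 242.89
(b) Hypotenuse c = √(a² + b²) = √(457.96 + 515.29) = √973.25 ≈ 31.197
    Area = ½·c·h_c  ⇒  h_c = 2·Area/c = 485.78/31.197 ≈ 15.5714

Area = 242.89, h_c = 15.57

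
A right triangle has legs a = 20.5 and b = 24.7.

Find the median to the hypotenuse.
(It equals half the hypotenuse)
Hypotenuse c = √(a² + b²) = √(420.25 + 610.09) = √1030.34 ≈ 32.0989
Median to hypotenuse = c/2 ≈ 32.0989/2 ≈ 16.0495

Median = 16.05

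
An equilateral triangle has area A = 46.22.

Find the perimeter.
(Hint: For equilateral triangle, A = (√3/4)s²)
A = (√3/4)s²  ⇒  s² = 4A/√3 = 4·46.22/√3 = 184.88/1.73205 ≈ 106.741
s ≈ √106.741 ≈ 10.3315
Perimeter = 3s ≈ 3·10.3315 ≈ 30.9946

Perimeter = 30.99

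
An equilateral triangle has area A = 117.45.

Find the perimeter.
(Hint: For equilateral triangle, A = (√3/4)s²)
A = (√3/4)s²  ⇒  s² = 4A/√3 = 4·117.45/√3 = 469.8/1.73205 ≈ 271.239
s ≈ √271.239 ≈ 16.4693
Perimeter = 3s ≈ 3·16.4693 ≈ 49.408

Perimeter = 49.41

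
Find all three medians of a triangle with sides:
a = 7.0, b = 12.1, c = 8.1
Median formula: m_a = ½√(2b² + 2c² − a²) (and cyclically). a² = 49, b² = 146.41, c² = 65.61.
m_a = ½√(2·146.41 + 2·65.61 − 49) = ½√375.04 ≈ ½·19.3659 ≈ 9.68297
m_b = ½√(2·49 + 2·65.61 − 146.41) = ½√82.81 ≈ ½·9.1 ≈ 4.55
m_c = ½√(2·49 + 2·146.41 − 65.61) = ½√325.21 ≈ ½·18.0336 ≈ 9.01679

m_a = 9.683, m_b = 4.55, m_c = 9.017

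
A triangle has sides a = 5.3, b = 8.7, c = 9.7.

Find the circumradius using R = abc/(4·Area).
First find the area with Heron's formula.
s = (5.3 + 8.7 + 9.7)/2 = 11.85
Area = √(s(s−a)(s−b)(s−c)) = √(11.85·6.55·3.15·2.15) ≈ √525.665 ≈ 22.9274
abc = 5.3·8.7·9.7 = 447.267
R = abc/(4·Area) ≈ 447.267/(4·22.9274) = 447.267/91.7095 ≈ 4.877

R = 4.877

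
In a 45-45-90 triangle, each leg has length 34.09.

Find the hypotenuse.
In a 45-45-90 triangle the sides are in ratio 1 : 1 : √2, so hypotenuse = leg·√2.
Hypotenuse = 34.09·√2 ≈ 34.09·1.41421 ≈ 48.2105

Hypotenuse = 34.09√2 = 48.21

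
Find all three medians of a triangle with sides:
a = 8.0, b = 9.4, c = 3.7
Median formula: m_a = ½√(2b² + 2c² − a²) (and cyclically). a² = 64, b² = 88.36, c² = 13.69.
m_a = ½√(2·88.36 + 2·13.69 − 64) = ½√140.1 ≈ ½·11.8364 ≈ 5.91819
m_b = ½√(2·64 + 2·13.69 − 88.36) = ½√67.02 ≈ ½·8.18657 ≈ 4.09329
m_c = ½√(2·64 + 2·88.36 − 13.69) = ½√291.03 ≈ ½·17.0596 ≈ 8.5298

m_a = 5.918, m_b = 4.093, m_c = 8.53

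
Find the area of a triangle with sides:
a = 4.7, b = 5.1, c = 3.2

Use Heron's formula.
s = (4.7 + 5.1 + 3.2)/2 = 13/2 = 6.5
s − a = 1.8, s − b = 1.4, s − c = 3.3
s(s−a)(s−b)(s−c) = 6.5·1.8·1.4·3.3 ≈ 54.054
Area = √54.054 ≈ 7.35214

Area = 7.352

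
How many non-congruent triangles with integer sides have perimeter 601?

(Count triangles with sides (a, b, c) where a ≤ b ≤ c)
Let a ≤ b ≤ c with a + b + c = 601. The only binding inequality is a + b > c, i.e. 601 − c > c, so c < 601/2; and c ≥ 601/3 since c is the largest side.
So 201 ≤ c ≤ 300. For each c, b runs from ⌈(601 − c)/2⌉ up to c (then a = 601 − b − c satisfies 1 ≤ a ≤ b automatically), giving c − ⌈(601 − c)/2⌉ + 1 choices.
Summing over c: 2 + 3 + 5 + 6 + … + 149 + 150  (100 terms, c = 201, …, 300) = 7600
Check (closed form: nearest integer to p²/48 for even p, (p+3)²/48 for odd p): (601+3)²/48 = 604²/48 = 364816/48 ≈ 7600.33 → 7600

7600 triangles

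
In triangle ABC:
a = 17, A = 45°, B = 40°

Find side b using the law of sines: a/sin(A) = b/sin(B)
a/sin(A) = b/sin(B)  ⇒  b = a·sin(B)/sin(A) = 17·sin(40°)/sin(45°)
sin(40°) ≈ 0.642788, sin(45°) ≈ 0.707107
b ≈ 17·0.642788/0.707107 ≈ 10.9274/0.707107 ≈ 15.4537

b = 15.45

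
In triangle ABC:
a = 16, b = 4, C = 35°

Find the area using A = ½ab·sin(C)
A = ½·a·b·sin(C) = ½·16·4·sin(35°)
sin(35°) ≈ 0.573576
A ≈ ½·64·0.573576 = 32·0.573576 ≈ 18.3544

Area = 18.35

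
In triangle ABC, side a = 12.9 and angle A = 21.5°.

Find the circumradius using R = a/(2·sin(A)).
R = a/(2·sin(A)) = 12.9/(2·sin(21.5°))
sin(21.5°) ≈ 0.366501
R ≈ 12.9/(2·0.366501) = 12.9/0.733002 ≈ 17.5988

R = 17.6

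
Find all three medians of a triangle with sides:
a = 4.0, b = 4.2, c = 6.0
Median formula: m_a = ½√(2b² + 2c² − a²) (and cyclically). a² = 16, b² = 17.64, c² = 36.
m_a = ½√(2·17.64 + 2·36 − 16) = ½√91.28 ≈ ½·9.55406 ≈ 4.77703
m_b = ½√(2·16 + 2·36 − 17.64) = ½√86.36 ≈ ½·9.29301 ≈ 4.6465
m_c = ½√(2·16 + 2·17.64 − 36) = ½√31.28 ≈ ½·5.59285 ≈ 2.79643

m_a = 4.777, m_b = 4.647, m_c = 2.796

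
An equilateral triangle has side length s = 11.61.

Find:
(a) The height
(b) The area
(a) The height splits the triangle into two 30-60-90 halves: h = s·√3/2 = 11.61·1.73205/2 ≈ 20.1091/2 ≈ 10.0546
(b) Area = (√3/4)·s² = (√3/4)·11.61² = (√3/4)·134.7921 ≈ 0.433013·134.7921 ≈ 58.3667

Height = 10.05, Area = 58.37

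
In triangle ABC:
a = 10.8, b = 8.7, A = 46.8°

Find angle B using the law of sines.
a/sin(A) = b/sin(B)  ⇒  sin(B) = b·sin(A)/a = 8.7·sin(46.8°)/10.8
sin(46.8°) ≈ 0.728969
sin(B) ≈ 8.7·0.728969/10.8 ≈ 6.34203/10.8 ≈ 0.587225
B = arcsin(0.587225) ≈ 35.9603°
(Since b ≤ a we need B ≤ A, so the obtuse alternative 180° − 35.9603° ≈ 144.04° is rejected.)

B = 35.96°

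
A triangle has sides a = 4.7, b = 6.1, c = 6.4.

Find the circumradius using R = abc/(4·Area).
First find the area with Heron's formula.
s = (4.7 + 6.1 + 6.4)/2 = 8.6
Area = √(s(s−a)(s−b)(s−c)) = √(8.6·3.9·2.5·2.2) ≈ √184.47 ≈ 13.582
abc = 4.7·6.1·6.4 = 183.488
R = abc/(4·Area) ≈ 183.488/(4·13.582) = 183.488/54.3279 ≈ 3.37742

R = 3.377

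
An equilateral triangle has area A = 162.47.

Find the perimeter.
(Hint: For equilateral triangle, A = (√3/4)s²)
A = (√3/4)s²  ⇒  s² = 4A/√3 = 4·162.47/√3 = 649.88/1.73205 ≈ 375.208
s ≈ √375.208 ≈ 19.3703
Perimeter = 3s ≈ 3·19.3703 ≈ 58.1109

Perimeter = 58.11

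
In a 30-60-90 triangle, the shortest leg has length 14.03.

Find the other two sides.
In a 30-60-90 triangle the sides are in ratio 1 : √3 : 2 (short leg : long leg : hypotenuse).
Long leg = 14.03·√3 ≈ 14.03·1.73205 ≈ 24.3007
Hypotenuse = 2·14.03 = 28.06

Long leg = 14.03√3 = 24.3, Hypotenuse = 28.06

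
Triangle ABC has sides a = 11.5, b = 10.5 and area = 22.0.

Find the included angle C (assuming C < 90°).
Area = ½·a·b·sin(C)  ⇒  sin(C) = 2·Area/(a·b) = 2·22.0/(11.5·10.5) = 44/120.75 ≈ 0.364389
C = arcsin(0.364389) ≈ 21.37° (taking the acute solution since C < 90°)

C = 21.37°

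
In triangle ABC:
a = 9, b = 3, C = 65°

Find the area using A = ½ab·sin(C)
A = ½·a·b·sin(C) = ½·9·3·sin(65°)
sin(65°) ≈ 0.906308
A ≈ ½·27·0.906308 = 13.5·0.906308 ≈ 12.2352

Area = 12.24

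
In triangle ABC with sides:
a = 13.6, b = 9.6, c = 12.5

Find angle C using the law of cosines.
c² = a² + b² − 2ab·cos(C)  ⇒  cos(C) = (a² + b² − c²)/(2ab)
cos(C) = (13.6² + 9.6² − 12.5²)/(2·13.6·9.6) = (184.96 + 92.16 − 156.25)/261.12 = 120.87/261.12 ≈ 0.462891
C = arccos(0.462891) ≈ 62.4262°

C = 62.43°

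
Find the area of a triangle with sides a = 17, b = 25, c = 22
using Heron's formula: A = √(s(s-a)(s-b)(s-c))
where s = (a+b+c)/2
s = (17 + 25 + 22)/2 = 64/2 = 32
s − a = 15, s − b = 7, s − c = 10
s(s−a)(s−b)(s−c) = 32·15·7·10 = 33600
Area = √33600 ≈ 183.303

s = 32.0, Area = 183.3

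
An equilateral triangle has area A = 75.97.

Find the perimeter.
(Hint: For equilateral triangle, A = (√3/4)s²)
A = (√3/4)s²  ⇒  s² = 4A/√3 = 4·75.97/√3 = 303.88/1.73205 ≈ 175.445
s ≈ √175.445 ≈ 13.2456
Perimeter = 3s ≈ 3·13.2456 ≈ 39.7367

Perimeter = 39.74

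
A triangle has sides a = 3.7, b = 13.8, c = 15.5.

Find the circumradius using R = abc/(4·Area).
First find the area with Heron's formula.
s = (3.7 + 13.8 + 15.5)/2 = 16.5
Area = √(s(s−a)(s−b)(s−c)) = √(16.5·12.8·2.7·1) ≈ √570.24 ≈ 23.8797
abc = 3.7·13.8·15.5 = 791.43
R = abc/(4·Area) ≈ 791.43/(4·23.8797) = 791.43/95.5188 ≈ 8.28559

R = 8.286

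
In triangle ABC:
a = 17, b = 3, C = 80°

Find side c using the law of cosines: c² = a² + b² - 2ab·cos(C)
c² = 17² + 3² − 2·17·3·cos(80°)
cos(80°) ≈ 0.173648
c² ≈ 289 + 9 − 102·(0.173648) ≈ 298 − 17.7121 ≈ 280.288
c ≈ √280.288 ≈ 16.7418

c = 16.74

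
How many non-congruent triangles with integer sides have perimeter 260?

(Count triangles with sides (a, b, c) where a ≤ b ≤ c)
Let a ≤ b ≤ c with a + b + c = 260. The only binding inequality is a + b > c, i.e. 260 − c > c, so c < 260/2; and c ≥ 260/3 since c is the largest side.
So 87 ≤ c ≤ 129. For each c, b runs from ⌈(260 − c)/2⌉ up to c (then a = 260 − b − c satisfies 1 ≤ a ≤ b automatically), giving c − ⌈(260 − c)/2⌉ + 1 choices.
Summing over c: 1 + 3 + 4 + 6 + … + 63 + 64  (43 terms, c = 87, …, 129) = 1408
Check (closed form: nearest integer to p²/48 for even p, (p+3)²/48 for odd p): 260²/48 = 67600/48 ≈ 1408.33 → 1408

1408 triangles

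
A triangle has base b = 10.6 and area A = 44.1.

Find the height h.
A = ½·b·h  ⇒  h = 2A/b = 2·44.1/10.6 = 88.2/10.6 ≈ 8.32075

h = 8.321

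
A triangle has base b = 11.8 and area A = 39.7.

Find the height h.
A = ½·b·h  ⇒  h = 2A/b = 2·39.7/11.8 = 79.4/11.8 ≈ 6.72881

h = 6.729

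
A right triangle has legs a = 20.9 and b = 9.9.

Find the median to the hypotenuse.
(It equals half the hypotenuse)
Hypotenuse c = √(a² + b²) = √(436.81 + 98.01) = √534.82 ≈ 23.1262
Median to hypotenuse = c/2 ≈ 23.1262/2 ≈ 11.5631

Median = 11.56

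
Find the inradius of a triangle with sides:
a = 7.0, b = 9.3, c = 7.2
r = Area/s where s is the semi-perimeter.
s = (7.0 + 9.3 + 7.2)/2 = 23.5/2 = 11.75
Area = √(s(s−a)(s−b)(s−c)) = √(11.75·4.75·2.45·4.55) ≈ √622.17 ≈ 24.9433
r ≈ 24.9433/11.75 ≈ 2.12284

r = 2.123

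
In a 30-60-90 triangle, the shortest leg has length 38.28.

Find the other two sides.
In a 30-60-90 triangle the sides are in ratio 1 : √3 : 2 (short leg : long leg : hypotenuse).
Long leg = 38.28·√3 ≈ 38.28·1.73205 ≈ 66.3029
Hypotenuse = 2·38.28 = 76.56

Long leg = 38.28√3 = 66.3, Hypotenuse = 76.56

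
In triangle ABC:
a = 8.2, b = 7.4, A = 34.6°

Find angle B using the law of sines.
a/sin(A) = b/sin(B)  ⇒  sin(B) = b·sin(A)/a = 7.4·sin(34.6°)/8.2
sin(34.6°) ≈ 0.567844
sin(B) ≈ 7.4·0.567844/8.2 ≈ 4.20204/8.2 ≈ 0.512444
B = arcsin(0.512444) ≈ 30.8268°
(Since b ≤ a we need B ≤ A, so the obtuse alternative 180° − 30.8268° ≈ 149.173° is rejected.)

B = 30.83°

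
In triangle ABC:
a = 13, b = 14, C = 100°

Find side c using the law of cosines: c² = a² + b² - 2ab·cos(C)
c² = 13² + 14² − 2·13·14·cos(100°)
cos(100°) ≈ -0.173648
c² ≈ 169 + 196 − 364·(-0.173648) ≈ 365 + 63.2079 ≈ 428.208
c ≈ √428.208 ≈ 20.6932

c = 20.69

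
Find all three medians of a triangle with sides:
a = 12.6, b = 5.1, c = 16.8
Median formula: m_a = ½√(2b² + 2c² − a²) (and cyclically). a² = 158.76, b² = 26.01, c² = 282.24.
m_a = ½√(2·26.01 + 2·282.24 − 158.76) = ½√457.74 ≈ ½·21.3949 ≈ 10.6974
m_b = ½√(2·158.76 + 2·282.24 − 26.01) = ½√855.99 ≈ ½·29.2573 ≈ 14.6287
m_c = ½√(2·158.76 + 2·26.01 − 282.24) = ½√87.3 ≈ ½·9.34345 ≈ 4.67172

m_a = 10.7, m_b = 14.63, m_c = 4.672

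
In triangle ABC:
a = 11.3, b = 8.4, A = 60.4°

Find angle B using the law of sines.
a/sin(A) = b/sin(B)  ⇒  sin(B) = b·sin(A)/a = 8.4·sin(60.4°)/11.3
sin(60.4°) ≈ 0.869495
sin(B) ≈ 8.4·0.869495/11.3 ≈ 7.30376/11.3 ≈ 0.64635
B = arcsin(0.64635) ≈ 40.267°
(Since b ≤ a we need B ≤ A, so the obtuse alternative 180° − 40.267° ≈ 139.733° is rejected.)

B = 40.27°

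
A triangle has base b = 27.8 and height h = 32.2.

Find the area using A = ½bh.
A = ½·b·h = ½·27.8·32.2 = ½·895.16 = 447.58

Area = 447.58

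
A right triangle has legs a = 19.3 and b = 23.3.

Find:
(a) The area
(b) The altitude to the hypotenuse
(a) The legs are perpendicular, so Area = ½·a·b = ½·19.3·23.3 = ½·449.69 = 224.845
(b) Hypotenuse c = √(a² + b²) = √(372.49 + 542.89) = √915.38 ≈ 30.2552
    Area = ½·c·h_c  ⇒  h_c = 2·Area/c = 449.69/30.2552 ≈ 14.8632

Area = 224.845, h_c = 14.86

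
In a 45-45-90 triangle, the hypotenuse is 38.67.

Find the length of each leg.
In a 45-45-90 triangle hypotenuse = leg·√2, so leg = hypotenuse/√2.
Leg = 38.67/√2 ≈ 38.67/1.41421 ≈ 27.3438

Each leg = 27.34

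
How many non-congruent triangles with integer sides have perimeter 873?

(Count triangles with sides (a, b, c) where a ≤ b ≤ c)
Let a ≤ b ≤ c with a + b + c = 873. The only binding inequality is a + b > c, i.e. 873 − c > c, so c < 873/2; and c ≥ 873/3 since c is the largest side.
So 291 ≤ c ≤ 436. For each c, b runs from ⌈(873 − c)/2⌉ up to c (then a = 873 − b − c satisfies 1 ≤ a ≤ b automatically), giving c − ⌈(873 − c)/2⌉ + 1 choices.
Summing over c: 1 + 2 + 4 + 5 + … + 217 + 218  (146 terms, c = 291, …, 436) = 15987
Check (closed form: nearest integer to p²/48 for even p, (p+3)²/48 for odd p): (873+3)²/48 = 876²/48 = 767376/48 ≈ 15987.00 → 15987

15987 triangles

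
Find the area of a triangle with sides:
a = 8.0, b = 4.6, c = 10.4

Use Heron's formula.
s = (8.0 + 4.6 + 10.4)/2 = 23/2 = 11.5
s − a = 3.5, s − b = 6.9, s − c = 1.1
s(s−a)(s−b)(s−c) = 11.5·3.5·6.9·1.1 ≈ 305.498
Area = √305.498 ≈ 17.4785

Area = 17.48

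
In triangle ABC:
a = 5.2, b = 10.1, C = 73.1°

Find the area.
Two sides and the included angle (SAS): A = ½·a·b·sin(C) = ½·5.2·10.1·sin(73.1°)
sin(73.1°) ≈ 0.956814
A ≈ ½·52.52·0.956814 = 26.26·0.956814 ≈ 25.1259

Area = 25.13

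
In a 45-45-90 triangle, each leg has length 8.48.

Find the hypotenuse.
In a 45-45-90 triangle the sides are in ratio 1 : 1 : √2, so hypotenuse = leg·√2.
Hypotenuse = 8.48·√2 ≈ 8.48·1.41421 ≈ 11.9925

Hypotenuse = 8.48√2 = 11.99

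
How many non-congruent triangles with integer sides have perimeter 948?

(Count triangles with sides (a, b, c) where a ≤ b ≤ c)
Let a ≤ b ≤ c with a + b + c = 948. The only binding inequality is a + b > c, i.e. 948 − c > c, so c < 948/2; and c ≥ 948/3 since c is the largest side.
So 316 ≤ c ≤ 473. For each c, b runs from ⌈(948 − c)/2⌉ up to c (then a = 948 − b − c satisfies 1 ≤ a ≤ b automatically), giving c − ⌈(948 − c)/2⌉ + 1 choices.
Summing over c: 1 + 2 + 4 + 5 + … + 235 + 236  (158 terms, c = 316, …, 473) = 18723
Check (closed form: nearest integer to p²/48 for even p, (p+3)²/48 for odd p): 948²/48 = 898704/48 ≈ 18723.00 → 18723

18723 triangles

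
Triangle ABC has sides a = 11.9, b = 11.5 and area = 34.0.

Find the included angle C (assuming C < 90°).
Area = ½·a·b·sin(C)  ⇒  sin(C) = 2·Area/(a·b) = 2·34.0/(11.9·11.5) = 68/136.85 ≈ 0.496894
C = arcsin(0.496894) ≈ 29.7947° (taking the acute solution since C < 90°)

C = 29.79°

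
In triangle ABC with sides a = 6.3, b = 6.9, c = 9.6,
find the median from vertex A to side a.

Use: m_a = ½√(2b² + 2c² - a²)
m_a = ½√(2·6.9² + 2·9.6² − 6.3²) = ½√(2·47.61 + 2·92.16 − 39.69) = ½√(95.22 + 184.32 − 39.69) = ½√239.85
√239.85 ≈ 15.4871, so m_a ≈ 7.74355

m_a = 7.744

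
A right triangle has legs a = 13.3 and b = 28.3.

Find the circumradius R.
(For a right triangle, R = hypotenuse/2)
Hypotenuse c = √(a² + b²) = √(176.89 + 800.89) = √977.78 ≈ 31.2695
R = c/2 ≈ 31.2695/2 ≈ 15.6347

R = 15.63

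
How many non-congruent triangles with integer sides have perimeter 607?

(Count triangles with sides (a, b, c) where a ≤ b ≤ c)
Let a ≤ b ≤ c with a + b + c = 607. The only binding inequality is a + b > c, i.e. 607 − c > c, so c < 607/2; and c ≥ 607/3 since c is the largest side.
So 203 ≤ c ≤ 303. For each c, b runs from ⌈(607 − c)/2⌉ up to c (then a = 607 − b − c satisfies 1 ≤ a ≤ b automatically), giving c − ⌈(607 − c)/2⌉ + 1 choices.
Summing over c: 2 + 3 + 5 + 6 + … + 150 + 152  (101 terms, c = 203, …, 303) = 7752
Check (closed form: nearest integer to p²/48 for even p, (p+3)²/48 for odd p): (607+3)²/48 = 610²/48 = 372100/48 ≈ 7752.08 → 7752

7752 triangles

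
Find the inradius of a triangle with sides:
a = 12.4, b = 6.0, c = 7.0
r = Area/s where s is the semi-perimeter.
s = (12.4 + 6.0 + 7.0)/2 = 25.4/2 = 12.7
Area = √(s(s−a)(s−b)(s−c)) = √(12.7·0.3·6.7·5.7) ≈ √145.504 ≈ 12.0625
r ≈ 12.0625/12.7 ≈ 0.949803

r = 0.9498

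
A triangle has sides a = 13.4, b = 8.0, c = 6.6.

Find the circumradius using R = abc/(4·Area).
First find the area with Heron's formula.
s = (13.4 + 8.0 + 6.6)/2 = 14
Area = √(s(s−a)(s−b)(s−c)) = √(14·0.6·6·7.4) ≈ √372.96 ≈ 19.3122
abc = 13.4·8.0·6.6 = 707.52
R = abc/(4·Area) ≈ 707.52/(4·19.3122) = 707.52/77.2487 ≈ 9.15899

R = 9.159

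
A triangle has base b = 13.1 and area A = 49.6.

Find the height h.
A = ½·b·h  ⇒  h = 2A/b = 2·49.6/13.1 = 99.2/13.1 ≈ 7.57252

h = 7.573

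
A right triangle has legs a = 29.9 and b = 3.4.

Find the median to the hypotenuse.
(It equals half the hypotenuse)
Hypotenuse c = √(a² + b²) = √(894.01 + 11.56) = √905.57 ≈ 30.0927
Median to hypotenuse = c/2 ≈ 30.0927/2 ≈ 15.0463

Median = 15.05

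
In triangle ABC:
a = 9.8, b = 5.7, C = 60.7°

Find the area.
Two sides and the included angle (SAS): A = ½·a·b·sin(C) = ½·9.8·5.7·sin(60.7°)
sin(60.7°) ≈ 0.872069
A ≈ ½·55.86·0.872069 = 27.93·0.872069 ≈ 24.3569

Area = 24.36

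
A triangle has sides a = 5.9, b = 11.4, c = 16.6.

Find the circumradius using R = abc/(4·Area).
First find the area with Heron's formula.
s = (5.9 + 11.4 + 16.6)/2 = 16.95
Area = √(s(s−a)(s−b)(s−c)) = √(16.95·11.05·5.55·0.35) ≈ √363.825 ≈ 19.0742
abc = 5.9·11.4·16.6 = 1116.516
R = abc/(4·Area) ≈ 1116.516/(4·19.0742) = 1116.516/76.2968 ≈ 14.6338

R = 14.63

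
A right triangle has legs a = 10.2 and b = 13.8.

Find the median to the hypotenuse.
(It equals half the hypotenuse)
Hypotenuse c = √(a² + b²) = √(104.04 + 190.44) = √294.48 ≈ 17.1604
Median to hypotenuse = c/2 ≈ 17.1604/2 ≈ 8.58021

Median = 8.58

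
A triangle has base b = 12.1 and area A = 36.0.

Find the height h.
A = ½·b·h  ⇒  h = 2A/b = 2·36.0/12.1 = 72/12.1 ≈ 5.95041

h = 5.95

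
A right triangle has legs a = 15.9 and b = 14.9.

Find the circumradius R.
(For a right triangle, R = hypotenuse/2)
Hypotenuse c = √(a² + b²) = √(252.81 + 222.01) = √474.82 ≈ 21.7904
R = c/2 ≈ 21.7904/2 ≈ 10.8952

R = 10.9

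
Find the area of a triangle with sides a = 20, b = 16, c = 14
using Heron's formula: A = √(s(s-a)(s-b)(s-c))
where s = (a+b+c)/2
s = (20 + 16 + 14)/2 = 50/2 = 25
s − a = 5, s − b = 9, s − c = 11
s(s−a)(s−b)(s−c) = 25·5·9·11 = 12375
Area = √12375 ≈ 111.243

s = 25.0, Area = 111.2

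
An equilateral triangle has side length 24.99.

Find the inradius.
r = Area/s with s the semi-perimeter.
Area = (√3/4)·24.99² = (√3/4)·624.5001 ≈ 0.433013·624.5001 ≈ 270.416
s = 3·24.99/2 = 37.485
r ≈ 270.416/37.485 ≈ 7.21399
(Equivalently r = side/(2√3) = 24.99/3.4641 ≈ 7.21399.)

r = 7.214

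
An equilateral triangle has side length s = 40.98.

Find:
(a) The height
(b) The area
(a) The height splits the triangle into two 30-60-90 halves: h = s·√3/2 = 40.98·1.73205/2 ≈ 70.9794/2 ≈ 35.4897
(b) Area = (√3/4)·s² = (√3/4)·40.98² = (√3/4)·1679.3604 ≈ 0.433013·1679.3604 ≈ 727.184

Height = 35.49, Area = 727.2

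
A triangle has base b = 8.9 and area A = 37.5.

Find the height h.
A = ½·b·h  ⇒  h = 2A/b = 2·37.5/8.9 = 75/8.9 ≈ 8.42697

h = 8.427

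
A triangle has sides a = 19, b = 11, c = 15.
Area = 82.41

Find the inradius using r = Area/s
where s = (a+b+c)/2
s = (19 + 11 + 15)/2 = 45/2 = 22.5
r = Area/s = 82.41/22.5 ≈ 3.66267

r = 3.663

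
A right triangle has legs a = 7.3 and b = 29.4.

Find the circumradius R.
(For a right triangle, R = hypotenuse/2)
Hypotenuse c = √(a² + b²) = √(53.29 + 864.36) = √917.65 ≈ 30.2927
R = c/2 ≈ 30.2927/2 ≈ 15.1464

R = 15.15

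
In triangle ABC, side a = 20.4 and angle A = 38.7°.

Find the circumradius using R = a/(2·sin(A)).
R = a/(2·sin(A)) = 20.4/(2·sin(38.7°))
sin(38.7°) ≈ 0.625243
R ≈ 20.4/(2·0.625243) = 20.4/1.25049 ≈ 16.3137

R = 16.31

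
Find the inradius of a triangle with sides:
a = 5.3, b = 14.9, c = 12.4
r = Area/s where s is the semi-perimeter.
s = (5.3 + 14.9 + 12.4)/2 = 32.6/2 = 16.3
Area = √(s(s−a)(s−b)(s−c)) = √(16.3·11·1.4·3.9) ≈ √978.978 ≈ 31.2886
r ≈ 31.2886/16.3 ≈ 1.91955

r = 1.92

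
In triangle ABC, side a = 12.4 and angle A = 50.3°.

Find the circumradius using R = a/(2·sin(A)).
R = a/(2·sin(A)) = 12.4/(2·sin(50.3°))
sin(50.3°) ≈ 0.7694
R ≈ 12.4/(2·0.7694) = 12.4/1.5388 ≈ 8.05823

R = 8.058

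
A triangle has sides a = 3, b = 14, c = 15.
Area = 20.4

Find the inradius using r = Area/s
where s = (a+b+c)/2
s = (3 + 14 + 15)/2 = 32/2 = 16
r = Area/s = 20.4/16 ≈ 1.275

r = 1.275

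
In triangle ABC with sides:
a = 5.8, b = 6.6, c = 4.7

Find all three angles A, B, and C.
Law of cosines for each angle (a² = 33.64, b² = 43.56, c² = 22.09):
cos(A) = (b² + c² − a²)/(2bc) = (43.56 + 22.09 − 33.64)/(2·6.6·4.7) = 32.01/62.04 ≈ 0.515957  ⇒  A ≈ 58.9385°
cos(B) = (a² + c² − b²)/(2ac) = (33.64 + 22.09 − 43.56)/(2·5.8·4.7) = 12.17/54.52 ≈ 0.223221  ⇒  B ≈ 77.1017°
cos(C) = (a² + b² − c²)/(2ab) = (33.64 + 43.56 − 22.09)/(2·5.8·6.6) = 55.11/76.56 ≈ 0.719828  ⇒  C ≈ 43.9598°
Check: A + B + C ≈ 180°

A = 58.94°, B = 77.1°, C = 43.96°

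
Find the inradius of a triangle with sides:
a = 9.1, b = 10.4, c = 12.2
r = Area/s where s is the semi-perimeter.
s = (9.1 + 10.4 + 12.2)/2 = 31.7/2 = 15.85
Area = √(s(s−a)(s−b)(s−c)) = √(15.85·6.75·5.45·3.65) ≈ √2128.25 ≈ 46.1329
r ≈ 46.1329/15.85 ≈ 2.9106

r = 2.911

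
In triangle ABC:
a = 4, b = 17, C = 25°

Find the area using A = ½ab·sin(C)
A = ½·a·b·sin(C) = ½·4·17·sin(25°)
sin(25°) ≈ 0.422618
A ≈ ½·68·0.422618 = 34·0.422618 ≈ 14.369

Area = 14.37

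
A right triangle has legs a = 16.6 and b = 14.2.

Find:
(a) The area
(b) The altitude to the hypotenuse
(a) The legs are perpendicular, so Area = ½·a·b = ½·16.6·14.2 = ½·235.72 = 117.86
(b) Hypotenuse c = √(a² + b²) = √(275.56 + 201.64) = √477.2 ≈ 21.8449
    Area = ½·c·h_c  ⇒  h_c = 2·Area/c = 235.72/21.8449 ≈ 10.7906

Area = 117.86, h_c = 10.79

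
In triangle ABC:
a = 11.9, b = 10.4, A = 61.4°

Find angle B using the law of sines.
a/sin(A) = b/sin(B)  ⇒  sin(B) = b·sin(A)/a = 10.4·sin(61.4°)/11.9
sin(61.4°) ≈ 0.877983
sin(B) ≈ 10.4·0.877983/11.9 ≈ 9.13102/11.9 ≈ 0.767313
B = arcsin(0.767313) ≈ 50.1132°
(Since b ≤ a we need B ≤ A, so the obtuse alternative 180° − 50.1132° ≈ 129.887° is rejected.)

B = 50.11°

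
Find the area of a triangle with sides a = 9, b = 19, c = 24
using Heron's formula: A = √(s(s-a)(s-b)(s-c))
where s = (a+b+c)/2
s = (9 + 19 + 24)/2 = 52/2 = 26
s − a = 17, s − b = 7, s − c = 2
s(s−a)(s−b)(s−c) = 26·17·7·2 = 6188
Area = √6188 ≈ 78.6638

s = 26.0, Area = 78.66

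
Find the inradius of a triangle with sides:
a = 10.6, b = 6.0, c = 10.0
r = Area/s where s is the semi-perimeter.
s = (10.6 + 6.0 + 10.0)/2 = 26.6/2 = 13.3
Area = √(s(s−a)(s−b)(s−c)) = √(13.3·2.7·7.3·3.3) ≈ √865.072 ≈ 29.4121
r ≈ 29.4121/13.3 ≈ 2.21144

r = 2.211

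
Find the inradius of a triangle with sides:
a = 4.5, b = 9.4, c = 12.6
r = Area/s where s is the semi-perimeter.
s = (4.5 + 9.4 + 12.6)/2 = 26.5/2 = 13.25
Area = √(s(s−a)(s−b)(s−c)) = √(13.25·8.75·3.85·0.65) ≈ √290.134 ≈ 17.0333
r ≈ 17.0333/13.25 ≈ 1.28553

r = 1.286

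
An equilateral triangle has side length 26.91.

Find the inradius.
r = Area/s with s the semi-perimeter.
Area = (√3/4)·26.91² = (√3/4)·724.1481 ≈ 0.433013·724.1481 ≈ 313.565
s = 3·26.91/2 = 40.365
r ≈ 313.565/40.365 ≈ 7.76825
(Equivalently r = side/(2√3) = 26.91/3.4641 ≈ 7.76825.)

r = 7.768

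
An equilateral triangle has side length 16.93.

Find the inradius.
r = Area/s with s the semi-perimeter.
Area = (√3/4)·16.93² = (√3/4)·286.6249 ≈ 0.433013·286.6249 ≈ 124.112
s = 3·16.93/2 = 25.395
r ≈ 124.112/25.395 ≈ 4.88727
(Equivalently r = side/(2√3) = 16.93/3.4641 ≈ 4.88727.)

r = 4.887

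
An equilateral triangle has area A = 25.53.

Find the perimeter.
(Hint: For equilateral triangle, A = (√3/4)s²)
A = (√3/4)s²  ⇒  s² = 4A/√3 = 4·25.53/√3 = 102.12/1.73205 ≈ 58.959
s ≈ √58.959 ≈ 7.67848
Perimeter = 3s ≈ 3·7.67848 ≈ 23.0354

Perimeter = 23.04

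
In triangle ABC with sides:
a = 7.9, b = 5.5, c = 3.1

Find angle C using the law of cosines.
c² = a² + b² − 2ab·cos(C)  ⇒  cos(C) = (a² + b² − c²)/(2ab)
cos(C) = (7.9² + 5.5² − 3.1²)/(2·7.9·5.5) = (62.41 + 30.25 − 9.61)/86.9 = 83.05/86.9 ≈ 0.955696
C = arccos(0.955696) ≈ 17.1189°

C = 17.12°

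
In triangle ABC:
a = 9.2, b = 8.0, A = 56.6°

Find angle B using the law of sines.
a/sin(A) = b/sin(B)  ⇒  sin(B) = b·sin(A)/a = 8.0·sin(56.6°)/9.2
sin(56.6°) ≈ 0.834848
sin(B) ≈ 8.0·0.834848/9.2 ≈ 6.67878/9.2 ≈ 0.725955
B = arcsin(0.725955) ≈ 46.5483°
(Since b ≤ a we need B ≤ A, so the obtuse alternative 180° − 46.5483° ≈ 133.452° is rejected.)

B = 46.55°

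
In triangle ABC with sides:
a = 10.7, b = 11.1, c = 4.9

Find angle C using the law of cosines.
c² = a² + b² − 2ab·cos(C)  ⇒  cos(C) = (a² + b² − c²)/(2ab)
cos(C) = (10.7² + 11.1² − 4.9²)/(2·10.7·11.1) = (114.49 + 123.21 − 24.01)/237.54 = 213.69/237.54 ≈ 0.899596
C = arccos(0.899596) ≈ 25.895°

C = 25.9°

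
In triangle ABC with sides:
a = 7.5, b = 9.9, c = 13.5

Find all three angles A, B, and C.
Law of cosines for each angle (a² = 56.25, b² = 98.01, c² = 182.25):
cos(A) = (b² + c² − a²)/(2bc) = (98.01 + 182.25 − 56.25)/(2·9.9·13.5) = 224.01/267.3 ≈ 0.838047  ⇒  A ≈ 33.0655°
cos(B) = (a² + c² − b²)/(2ac) = (56.25 + 182.25 − 98.01)/(2·7.5·13.5) = 140.49/202.5 ≈ 0.693778  ⇒  B ≈ 46.0701°
cos(C) = (a² + b² − c²)/(2ab) = (56.25 + 98.01 − 182.25)/(2·7.5·9.9) = -27.99/148.5 ≈ -0.188485  ⇒  C ≈ 100.864°
Check: A + B + C ≈ 180°

A = 33.07°, B = 46.07°, C = 100.9°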